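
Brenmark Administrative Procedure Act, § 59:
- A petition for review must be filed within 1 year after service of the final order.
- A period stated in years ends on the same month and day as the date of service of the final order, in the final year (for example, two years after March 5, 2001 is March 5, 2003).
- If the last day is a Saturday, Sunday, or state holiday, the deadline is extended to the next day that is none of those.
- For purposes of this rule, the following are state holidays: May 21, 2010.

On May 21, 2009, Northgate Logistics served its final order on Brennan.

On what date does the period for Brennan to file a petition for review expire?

1 year after May 21, 2009 is May 21, 2010.
May 21, 2010 is a listed holiday; May 22, 2010 is Saturday; May 23, 2010 is Sunday. The next qualifying day is May 24, 2010.

May 24, 2010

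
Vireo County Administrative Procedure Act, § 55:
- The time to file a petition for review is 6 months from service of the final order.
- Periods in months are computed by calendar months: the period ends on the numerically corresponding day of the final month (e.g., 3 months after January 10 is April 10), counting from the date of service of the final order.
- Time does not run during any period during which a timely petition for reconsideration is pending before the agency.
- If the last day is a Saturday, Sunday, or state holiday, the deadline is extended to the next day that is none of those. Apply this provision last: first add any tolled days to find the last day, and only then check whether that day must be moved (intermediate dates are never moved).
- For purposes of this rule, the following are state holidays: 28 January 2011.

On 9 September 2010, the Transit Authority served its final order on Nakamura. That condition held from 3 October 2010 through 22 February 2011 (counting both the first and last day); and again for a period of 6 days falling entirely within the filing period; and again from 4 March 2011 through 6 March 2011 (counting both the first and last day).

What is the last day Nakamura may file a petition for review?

6 months after 9 September 2010 is March 9, 2011.
From October 3, 2010 through February 22, 2011 inclusive is 143 days; tolling adds 143 days: March 9, 2011 + 143 days = July 30, 2011.
Tolling adds 6 days: July 30, 2011 + 6 days = August 5, 2011.
From March 4, 2011 through March 6, 2011 inclusive is 3 days; tolling adds 3 days: August 5, 2011 + 3 days = August 8, 2011.
August 8, 2011 is a Monday and not a state holiday, so no extension applies.

August 8, 2011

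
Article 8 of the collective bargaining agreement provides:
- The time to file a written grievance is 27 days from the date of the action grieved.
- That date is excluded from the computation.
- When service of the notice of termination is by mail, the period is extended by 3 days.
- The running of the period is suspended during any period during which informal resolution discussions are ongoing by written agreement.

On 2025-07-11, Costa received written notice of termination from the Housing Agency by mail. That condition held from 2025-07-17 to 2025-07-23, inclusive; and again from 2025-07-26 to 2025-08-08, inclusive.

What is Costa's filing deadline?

27 days after 2025-07-11 is August 7, 2025.
Service was by mail, adding 3 days: August 7, 2025 + 3 days = August 10, 2025.
From July 17, 2025 through July 23, 2025 inclusive is 7 days; tolling adds 7 days: August 10, 2025 + 7 days = August 17, 2025.
From July 26, 2025 through August 8, 2025 inclusive is 14 days; tolling adds 14 days: August 17, 2025 + 14 days = August 31, 2025.

August 31, 2025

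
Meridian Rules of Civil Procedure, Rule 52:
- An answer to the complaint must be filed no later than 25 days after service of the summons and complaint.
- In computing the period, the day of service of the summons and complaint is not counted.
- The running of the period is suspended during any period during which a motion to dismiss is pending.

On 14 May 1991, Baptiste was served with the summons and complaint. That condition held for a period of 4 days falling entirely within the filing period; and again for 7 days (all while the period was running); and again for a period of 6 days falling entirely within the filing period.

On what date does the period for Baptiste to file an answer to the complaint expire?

June 25, 1991

25 days after 14 May 1991 is June 8, 1991.
Tolling adds 4 days: June 8, 1991 + 4 days = June 12, 1991.
Tolling adds 7 days: June 12, 1991 + 7 days = June 19, 1991.
Tolling adds 6 days: June 19, 1991 + 6 days = June 25, 1991.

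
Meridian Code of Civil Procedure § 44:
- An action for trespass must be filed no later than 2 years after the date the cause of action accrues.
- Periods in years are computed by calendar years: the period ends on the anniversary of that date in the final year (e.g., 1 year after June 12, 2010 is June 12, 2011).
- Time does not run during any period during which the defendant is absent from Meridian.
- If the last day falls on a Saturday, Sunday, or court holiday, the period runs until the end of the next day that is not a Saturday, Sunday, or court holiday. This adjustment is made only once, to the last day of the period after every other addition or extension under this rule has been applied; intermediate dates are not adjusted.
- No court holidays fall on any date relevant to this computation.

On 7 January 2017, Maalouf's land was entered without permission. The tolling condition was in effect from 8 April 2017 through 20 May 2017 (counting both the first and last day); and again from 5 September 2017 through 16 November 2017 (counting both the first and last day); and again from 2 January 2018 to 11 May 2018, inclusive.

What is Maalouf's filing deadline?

2 years after 7 January 2017 is January 7, 2019.
From April 8, 2017 through May 20, 2017 inclusive is 43 days; tolling adds 43 days: January 7, 2019 + 43 days = February 19, 2019.
From September 5, 2017 through November 16, 2017 inclusive is 73 days; tolling adds 73 days: February 19, 2019 + 73 days = May 3, 2019.
From January 2, 2018 through May 11, 2018 inclusive is 130 days; tolling adds 130 days: May 3, 2019 + 130 days = September 10, 2019.
September 10, 2019 is a Tuesday and not a court holiday, so no extension applies.

September 10, 2019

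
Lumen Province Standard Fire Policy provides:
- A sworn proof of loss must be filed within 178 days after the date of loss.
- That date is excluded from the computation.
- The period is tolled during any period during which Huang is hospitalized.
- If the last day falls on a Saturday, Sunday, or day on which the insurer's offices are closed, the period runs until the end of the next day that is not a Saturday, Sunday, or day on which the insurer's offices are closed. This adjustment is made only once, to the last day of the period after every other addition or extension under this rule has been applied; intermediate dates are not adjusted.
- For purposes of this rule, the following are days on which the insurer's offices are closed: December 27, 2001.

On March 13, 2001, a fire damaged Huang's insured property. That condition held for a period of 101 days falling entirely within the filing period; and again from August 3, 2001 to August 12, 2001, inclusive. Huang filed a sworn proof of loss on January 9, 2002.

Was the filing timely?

No

178 days after March 13, 2001 is September 7, 2001.
Tolling adds 101 days: September 7, 2001 + 101 days = December 17, 2001.
From August 3, 2001 through August 12, 2001 inclusive is 10 days; tolling adds 10 days: December 17, 2001 + 10 days = December 27, 2001.
December 27, 2001 is a listed holiday. The next qualifying day is December 28, 2001.
The deadline is December 28, 2001; the filing on January 9, 2002 is after that date.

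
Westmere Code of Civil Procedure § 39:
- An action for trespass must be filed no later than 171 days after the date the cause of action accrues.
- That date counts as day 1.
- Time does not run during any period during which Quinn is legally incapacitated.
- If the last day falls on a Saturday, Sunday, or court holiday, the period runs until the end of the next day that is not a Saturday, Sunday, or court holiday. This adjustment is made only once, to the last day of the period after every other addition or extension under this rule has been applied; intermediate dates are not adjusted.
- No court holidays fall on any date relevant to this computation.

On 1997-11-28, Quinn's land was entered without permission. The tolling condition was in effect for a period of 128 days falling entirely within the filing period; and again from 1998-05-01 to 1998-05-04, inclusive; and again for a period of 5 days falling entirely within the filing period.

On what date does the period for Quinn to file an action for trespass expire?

Counting 1997-11-28 as day 1, day 171 is May 17, 1998.
Tolling adds 128 days: May 17, 1998 + 128 days = September 22, 1998.
From May 1, 1998 through May 4, 1998 inclusive is 4 days; tolling adds 4 days: September 22, 1998 + 4 days = September 26, 1998.
Tolling adds 5 days: September 26, 1998 + 5 days = October 1, 1998.
October 1, 1998 is a Thursday and not a court holiday, so no extension applies.

October 1, 1998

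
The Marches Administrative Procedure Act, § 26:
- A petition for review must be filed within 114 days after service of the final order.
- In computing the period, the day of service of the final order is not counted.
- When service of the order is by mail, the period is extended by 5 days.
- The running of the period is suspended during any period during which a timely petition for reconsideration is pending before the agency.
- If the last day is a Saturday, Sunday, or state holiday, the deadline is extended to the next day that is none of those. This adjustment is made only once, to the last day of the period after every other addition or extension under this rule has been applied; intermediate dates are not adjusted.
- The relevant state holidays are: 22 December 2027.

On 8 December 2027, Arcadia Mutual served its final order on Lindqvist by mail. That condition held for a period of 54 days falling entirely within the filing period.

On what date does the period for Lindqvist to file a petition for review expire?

114 days after 8 December 2027 is March 31, 2028.
Service was by mail, adding 5 days: March 31, 2028 + 5 days = April 5, 2028.
Tolling adds 54 days: April 5, 2028 + 54 days = May 29, 2028.
May 29, 2028 is a Monday and not a state holiday, so no extension applies.

May 29, 2028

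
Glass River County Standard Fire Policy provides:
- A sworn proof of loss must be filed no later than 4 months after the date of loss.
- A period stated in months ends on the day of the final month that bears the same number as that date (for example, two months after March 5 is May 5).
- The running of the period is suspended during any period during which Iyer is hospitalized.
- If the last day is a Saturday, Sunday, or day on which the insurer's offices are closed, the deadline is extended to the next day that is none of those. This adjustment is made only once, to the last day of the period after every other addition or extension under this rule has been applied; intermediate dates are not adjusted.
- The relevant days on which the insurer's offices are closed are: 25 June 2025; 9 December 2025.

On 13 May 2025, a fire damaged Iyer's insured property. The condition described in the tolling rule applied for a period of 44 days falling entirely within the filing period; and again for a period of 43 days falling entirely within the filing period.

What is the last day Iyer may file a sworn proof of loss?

4 months after 13 May 2025 is September 13, 2025.
Tolling adds 44 days: September 13, 2025 + 44 days = October 27, 2025.
Tolling adds 43 days: October 27, 2025 + 43 days = December 9, 2025.
December 9, 2025 is a listed holiday. The next qualifying day is December 10, 2025.

December 10, 2025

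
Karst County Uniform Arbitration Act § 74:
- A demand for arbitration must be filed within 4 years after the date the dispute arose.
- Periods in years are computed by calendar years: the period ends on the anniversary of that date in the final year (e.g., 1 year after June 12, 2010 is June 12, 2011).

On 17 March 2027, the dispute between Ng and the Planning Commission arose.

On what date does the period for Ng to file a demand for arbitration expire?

4 years after 17 March 2027 is March 17, 2031.

March 17, 2031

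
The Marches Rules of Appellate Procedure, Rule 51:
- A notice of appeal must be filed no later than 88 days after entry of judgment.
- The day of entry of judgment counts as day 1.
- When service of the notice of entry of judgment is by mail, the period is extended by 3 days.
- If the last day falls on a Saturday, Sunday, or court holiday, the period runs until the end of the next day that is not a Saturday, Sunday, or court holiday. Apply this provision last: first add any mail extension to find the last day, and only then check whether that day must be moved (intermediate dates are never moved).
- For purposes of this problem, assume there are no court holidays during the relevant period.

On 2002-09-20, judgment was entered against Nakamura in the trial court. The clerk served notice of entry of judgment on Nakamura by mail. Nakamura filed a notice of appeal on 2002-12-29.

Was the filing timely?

No

Counting 2002-09-20 as day 1, day 88 is December 16, 2002.
Service was by mail, adding 3 days: December 16, 2002 + 3 days = December 19, 2002.
December 19, 2002 is a Thursday and not a court holiday, so no extension applies.
The deadline is December 19, 2002; the filing on December 29, 2002 is after that date.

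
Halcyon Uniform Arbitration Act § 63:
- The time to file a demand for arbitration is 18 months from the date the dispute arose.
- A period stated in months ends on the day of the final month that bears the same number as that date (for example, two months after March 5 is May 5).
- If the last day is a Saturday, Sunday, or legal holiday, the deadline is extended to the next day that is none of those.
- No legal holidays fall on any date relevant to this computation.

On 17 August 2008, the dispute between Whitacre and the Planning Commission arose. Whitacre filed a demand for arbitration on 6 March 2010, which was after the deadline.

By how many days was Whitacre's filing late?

17 days

18 months after 17 August 2008 is February 17, 2010.
February 17, 2010 is a Wednesday and not a legal holiday, so no extension applies.
The deadline is February 17, 2010; from February 17, 2010 to March 6, 2010 is 17 days.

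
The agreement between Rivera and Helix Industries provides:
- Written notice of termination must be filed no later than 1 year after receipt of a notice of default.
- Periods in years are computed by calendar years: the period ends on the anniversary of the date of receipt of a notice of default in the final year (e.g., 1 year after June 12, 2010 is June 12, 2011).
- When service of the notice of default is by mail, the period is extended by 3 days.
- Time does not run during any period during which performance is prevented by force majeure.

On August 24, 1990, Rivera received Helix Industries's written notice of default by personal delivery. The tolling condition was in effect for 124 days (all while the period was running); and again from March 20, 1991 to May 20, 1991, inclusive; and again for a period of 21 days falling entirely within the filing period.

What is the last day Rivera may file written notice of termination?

1 year after August 24, 1990 is August 24, 1991.
Service was not by mail, so no mail extension applies.
Tolling adds 124 days: August 24, 1991 + 124 days = December 26, 1991.
From March 20, 1991 through May 20, 1991 inclusive is 62 days; tolling adds 62 days: December 26, 1991 + 62 days = February 26, 1992.
Tolling adds 21 days: February 26, 1992 + 21 days = March 18, 1992.

March 18, 1992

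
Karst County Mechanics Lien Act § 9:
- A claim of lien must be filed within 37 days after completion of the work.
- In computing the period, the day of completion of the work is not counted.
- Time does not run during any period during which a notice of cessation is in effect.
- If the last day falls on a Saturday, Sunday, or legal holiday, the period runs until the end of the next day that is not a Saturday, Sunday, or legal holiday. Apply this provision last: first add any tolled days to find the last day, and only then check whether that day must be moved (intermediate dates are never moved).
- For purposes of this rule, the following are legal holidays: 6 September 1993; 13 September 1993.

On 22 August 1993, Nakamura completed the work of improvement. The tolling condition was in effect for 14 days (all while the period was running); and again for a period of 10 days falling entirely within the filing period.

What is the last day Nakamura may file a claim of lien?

October 22, 1993

37 days after 22 August 1993 is September 28, 1993.
Tolling adds 14 days: September 28, 1993 + 14 days = October 12, 1993.
Tolling adds 10 days: October 12, 1993 + 10 days = October 22, 1993.
October 22, 1993 is a Friday and not a legal holiday, so no extension applies.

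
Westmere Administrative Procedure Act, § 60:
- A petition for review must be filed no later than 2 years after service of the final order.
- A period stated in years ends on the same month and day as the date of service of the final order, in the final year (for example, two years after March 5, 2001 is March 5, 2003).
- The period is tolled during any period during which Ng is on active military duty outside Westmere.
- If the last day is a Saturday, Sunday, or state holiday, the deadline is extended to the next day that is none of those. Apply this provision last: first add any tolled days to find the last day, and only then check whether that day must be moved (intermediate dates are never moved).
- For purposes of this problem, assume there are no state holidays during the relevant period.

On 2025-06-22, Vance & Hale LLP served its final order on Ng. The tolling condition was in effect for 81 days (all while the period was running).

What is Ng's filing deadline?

September 13, 2027

2 years after 2025-06-22 is June 22, 2027.
Tolling adds 81 days: June 22, 2027 + 81 days = September 11, 2027.
September 11, 2027 is Saturday; September 12, 2027 is Sunday. The next qualifying day is September 13, 2027.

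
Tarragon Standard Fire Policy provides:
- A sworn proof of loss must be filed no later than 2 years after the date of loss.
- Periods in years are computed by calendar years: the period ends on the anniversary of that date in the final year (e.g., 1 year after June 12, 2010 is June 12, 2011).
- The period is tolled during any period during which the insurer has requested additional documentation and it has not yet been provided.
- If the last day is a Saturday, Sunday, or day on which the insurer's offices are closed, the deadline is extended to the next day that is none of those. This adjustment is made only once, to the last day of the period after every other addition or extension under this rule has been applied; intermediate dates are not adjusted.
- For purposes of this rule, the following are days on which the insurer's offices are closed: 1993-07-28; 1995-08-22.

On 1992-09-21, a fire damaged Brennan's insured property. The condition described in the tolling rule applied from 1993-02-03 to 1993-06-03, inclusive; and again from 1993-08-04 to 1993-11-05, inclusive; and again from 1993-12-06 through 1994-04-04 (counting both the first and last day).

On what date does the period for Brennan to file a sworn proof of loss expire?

August 23, 1995

2 years after 1992-09-21 is September 21, 1994.
From February 3, 1993 through June 3, 1993 inclusive is 121 days; tolling adds 121 days: September 21, 1994 + 121 days = January 20, 1995.
From August 4, 1993 through November 5, 1993 inclusive is 94 days; tolling adds 94 days: January 20, 1995 + 94 days = April 24, 1995.
From December 6, 1993 through April 4, 1994 inclusive is 120 days; tolling adds 120 days: April 24, 1995 + 120 days = August 22, 1995.
August 22, 1995 is a listed holiday. The next qualifying day is August 23, 1995.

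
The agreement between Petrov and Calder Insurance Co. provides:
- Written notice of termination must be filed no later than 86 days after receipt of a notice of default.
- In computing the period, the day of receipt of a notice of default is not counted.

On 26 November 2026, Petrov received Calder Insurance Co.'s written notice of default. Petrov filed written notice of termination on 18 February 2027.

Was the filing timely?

86 days after 26 November 2026 is February 20, 2027.
The deadline is February 20, 2027; the filing on February 18, 2027 is on or before that date.

Yes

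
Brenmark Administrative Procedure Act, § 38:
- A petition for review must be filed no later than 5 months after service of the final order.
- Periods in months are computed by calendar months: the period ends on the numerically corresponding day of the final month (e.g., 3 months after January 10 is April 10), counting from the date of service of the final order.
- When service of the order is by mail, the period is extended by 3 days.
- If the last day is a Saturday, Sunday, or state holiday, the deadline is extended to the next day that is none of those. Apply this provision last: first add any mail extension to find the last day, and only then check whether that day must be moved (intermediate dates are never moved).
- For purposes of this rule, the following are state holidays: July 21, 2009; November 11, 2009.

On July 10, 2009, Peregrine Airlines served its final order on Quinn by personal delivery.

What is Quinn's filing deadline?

December 10, 2009

5 months after July 10, 2009 is December 10, 2009.
Service was not by mail, so no mail extension applies.
December 10, 2009 is a Thursday and not a state holiday, so no extension applies.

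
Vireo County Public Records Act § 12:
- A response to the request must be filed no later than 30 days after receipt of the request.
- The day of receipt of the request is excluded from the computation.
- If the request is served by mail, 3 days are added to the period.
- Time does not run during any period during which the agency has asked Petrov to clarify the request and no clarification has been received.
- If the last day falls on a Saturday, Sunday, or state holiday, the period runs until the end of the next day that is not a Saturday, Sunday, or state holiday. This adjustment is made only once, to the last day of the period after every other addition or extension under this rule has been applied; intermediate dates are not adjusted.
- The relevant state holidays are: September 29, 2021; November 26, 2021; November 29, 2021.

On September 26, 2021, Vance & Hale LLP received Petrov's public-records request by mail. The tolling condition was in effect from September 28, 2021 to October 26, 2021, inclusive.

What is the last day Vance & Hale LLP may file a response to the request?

30 days after September 26, 2021 is October 26, 2021.
Service was by mail, adding 3 days: October 26, 2021 + 3 days = October 29, 2021.
From September 28, 2021 through October 26, 2021 inclusive is 29 days; tolling adds 29 days: October 29, 2021 + 29 days = November 27, 2021.
November 27, 2021 is Saturday; November 28, 2021 is Sunday; November 29, 2021 is a listed holiday. The next qualifying day is November 30, 2021.

November 30, 2021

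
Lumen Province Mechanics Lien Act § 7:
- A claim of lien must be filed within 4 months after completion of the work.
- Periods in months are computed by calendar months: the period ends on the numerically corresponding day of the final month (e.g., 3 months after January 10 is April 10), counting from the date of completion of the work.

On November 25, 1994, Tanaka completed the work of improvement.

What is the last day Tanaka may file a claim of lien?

March 25, 1995

4 months after November 25, 1994 is March 25, 1995.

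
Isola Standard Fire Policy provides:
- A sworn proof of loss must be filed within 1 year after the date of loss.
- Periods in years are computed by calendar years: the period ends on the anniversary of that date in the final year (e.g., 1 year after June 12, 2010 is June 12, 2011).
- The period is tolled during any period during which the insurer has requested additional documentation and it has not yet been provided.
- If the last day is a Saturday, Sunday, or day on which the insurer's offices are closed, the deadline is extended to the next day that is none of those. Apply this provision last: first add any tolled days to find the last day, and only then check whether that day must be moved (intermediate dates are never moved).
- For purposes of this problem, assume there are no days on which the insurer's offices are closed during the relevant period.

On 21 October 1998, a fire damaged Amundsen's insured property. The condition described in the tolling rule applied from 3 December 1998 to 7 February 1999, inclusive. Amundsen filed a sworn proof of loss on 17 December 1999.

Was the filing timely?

1 year after 21 October 1998 is October 21, 1999.
From December 3, 1998 through February 7, 1999 inclusive is 67 days; tolling adds 67 days: October 21, 1999 + 67 days = December 27, 1999.
December 27, 1999 is a Monday and not a day on which the insurer's offices are closed, so no extension applies.
The deadline is December 27, 1999; the filing on December 17, 1999 is on or before that date.

Yes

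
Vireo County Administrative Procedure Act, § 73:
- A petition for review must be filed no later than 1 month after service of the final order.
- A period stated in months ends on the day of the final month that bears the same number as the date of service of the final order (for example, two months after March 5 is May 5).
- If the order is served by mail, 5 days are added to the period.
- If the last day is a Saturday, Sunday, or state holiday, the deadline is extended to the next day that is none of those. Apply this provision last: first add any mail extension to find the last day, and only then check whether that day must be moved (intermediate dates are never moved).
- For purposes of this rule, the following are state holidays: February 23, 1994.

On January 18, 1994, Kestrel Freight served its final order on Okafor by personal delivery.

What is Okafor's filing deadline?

February 18, 1994

1 month after January 18, 1994 is February 18, 1994.
Service was not by mail, so no mail extension applies.
February 18, 1994 is a Friday and not a state holiday, so no extension applies.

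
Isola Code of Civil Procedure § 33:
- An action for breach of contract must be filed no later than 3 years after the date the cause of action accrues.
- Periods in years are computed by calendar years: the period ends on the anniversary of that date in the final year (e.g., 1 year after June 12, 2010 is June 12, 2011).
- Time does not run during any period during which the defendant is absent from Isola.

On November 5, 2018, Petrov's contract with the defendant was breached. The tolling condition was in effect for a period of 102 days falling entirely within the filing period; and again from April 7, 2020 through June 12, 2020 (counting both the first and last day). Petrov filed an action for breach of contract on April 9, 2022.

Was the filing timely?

Yes

3 years after November 5, 2018 is November 5, 2021.
Tolling adds 102 days: November 5, 2021 + 102 days = February 15, 2022.
From April 7, 2020 through June 12, 2020 inclusive is 67 days; tolling adds 67 days: February 15, 2022 + 67 days = April 23, 2022.
The deadline is April 23, 2022; the filing on April 9, 2022 is on or before that date.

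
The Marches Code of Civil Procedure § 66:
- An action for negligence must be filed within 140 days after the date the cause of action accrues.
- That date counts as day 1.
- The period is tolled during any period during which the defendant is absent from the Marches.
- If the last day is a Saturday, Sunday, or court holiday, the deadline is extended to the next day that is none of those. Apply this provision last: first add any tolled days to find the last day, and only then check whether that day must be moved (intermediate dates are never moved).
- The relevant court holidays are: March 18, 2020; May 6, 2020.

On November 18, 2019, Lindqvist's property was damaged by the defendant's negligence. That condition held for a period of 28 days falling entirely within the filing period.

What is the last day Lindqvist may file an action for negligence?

May 4, 2020

Counting November 18, 2019 as day 1, day 140 is April 5, 2020.
Tolling adds 28 days: April 5, 2020 + 28 days = May 3, 2020.
May 3, 2020 is Sunday. The next qualifying day is May 4, 2020.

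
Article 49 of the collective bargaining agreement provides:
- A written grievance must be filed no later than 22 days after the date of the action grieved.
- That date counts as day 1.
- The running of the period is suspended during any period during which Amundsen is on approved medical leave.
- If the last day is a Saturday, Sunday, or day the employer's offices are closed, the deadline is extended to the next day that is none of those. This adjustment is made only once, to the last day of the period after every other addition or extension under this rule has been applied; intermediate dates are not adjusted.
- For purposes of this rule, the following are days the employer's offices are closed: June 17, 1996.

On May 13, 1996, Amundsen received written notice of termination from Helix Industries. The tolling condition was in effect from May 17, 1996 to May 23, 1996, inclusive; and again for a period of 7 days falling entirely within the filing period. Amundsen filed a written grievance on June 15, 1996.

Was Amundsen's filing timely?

Counting May 13, 1996 as day 1, day 22 is June 3, 1996.
From May 17, 1996 through May 23, 1996 inclusive is 7 days; tolling adds 7 days: June 3, 1996 + 7 days = June 10, 1996.
Tolling adds 7 days: June 10, 1996 + 7 days = June 17, 1996.
June 17, 1996 is a listed holiday. The next qualifying day is June 18, 1996.
The deadline is June 18, 1996; the filing on June 15, 1996 is on or before that date.

Yes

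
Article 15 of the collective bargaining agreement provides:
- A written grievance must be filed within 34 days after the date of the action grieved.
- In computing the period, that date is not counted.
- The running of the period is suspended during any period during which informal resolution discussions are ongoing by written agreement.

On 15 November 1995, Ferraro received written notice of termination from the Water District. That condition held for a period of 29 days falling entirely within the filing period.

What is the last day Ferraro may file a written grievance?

January 17, 1996

34 days after 15 November 1995 is December 19, 1995.
Tolling adds 29 days: December 19, 1995 + 29 days = January 17, 1996.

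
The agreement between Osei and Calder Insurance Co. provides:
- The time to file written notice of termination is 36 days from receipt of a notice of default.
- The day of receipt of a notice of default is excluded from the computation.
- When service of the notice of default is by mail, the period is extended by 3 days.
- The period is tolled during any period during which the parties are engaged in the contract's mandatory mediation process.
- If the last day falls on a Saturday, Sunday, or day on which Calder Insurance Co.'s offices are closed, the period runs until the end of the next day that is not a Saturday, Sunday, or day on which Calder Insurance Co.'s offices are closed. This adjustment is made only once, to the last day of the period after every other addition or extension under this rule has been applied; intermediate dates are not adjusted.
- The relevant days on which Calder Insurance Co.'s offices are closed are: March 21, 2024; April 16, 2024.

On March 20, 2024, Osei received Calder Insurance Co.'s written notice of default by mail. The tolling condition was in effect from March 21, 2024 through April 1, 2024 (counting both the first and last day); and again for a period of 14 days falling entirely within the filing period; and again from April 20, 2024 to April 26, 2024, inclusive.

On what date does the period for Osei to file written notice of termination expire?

36 days after March 20, 2024 is April 25, 2024.
Service was by mail, adding 3 days: April 25, 2024 + 3 days = April 28, 2024.
From March 21, 2024 through April 1, 2024 inclusive is 12 days; tolling adds 12 days: April 28, 2024 + 12 days = May 10, 2024.
Tolling adds 14 days: May 10, 2024 + 14 days = May 24, 2024.
From April 20, 2024 through April 26, 2024 inclusive is 7 days; tolling adds 7 days: May 24, 2024 + 7 days = May 31, 2024.
May 31, 2024 is a Friday and not a day on which Calder Insurance Co.'s offices are closed, so no extension applies.

May 31, 2024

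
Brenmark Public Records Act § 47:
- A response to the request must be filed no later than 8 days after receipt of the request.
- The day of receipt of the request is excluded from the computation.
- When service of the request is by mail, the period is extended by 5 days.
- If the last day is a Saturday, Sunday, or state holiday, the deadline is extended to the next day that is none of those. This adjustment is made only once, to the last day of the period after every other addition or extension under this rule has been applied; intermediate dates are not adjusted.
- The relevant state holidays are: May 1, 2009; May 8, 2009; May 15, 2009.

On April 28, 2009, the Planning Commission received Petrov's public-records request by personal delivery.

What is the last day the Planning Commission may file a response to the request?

8 days after April 28, 2009 is May 6, 2009.
Service was not by mail, so no mail extension applies.
May 6, 2009 is a Wednesday and not a state holiday, so no extension applies.

May 6, 2009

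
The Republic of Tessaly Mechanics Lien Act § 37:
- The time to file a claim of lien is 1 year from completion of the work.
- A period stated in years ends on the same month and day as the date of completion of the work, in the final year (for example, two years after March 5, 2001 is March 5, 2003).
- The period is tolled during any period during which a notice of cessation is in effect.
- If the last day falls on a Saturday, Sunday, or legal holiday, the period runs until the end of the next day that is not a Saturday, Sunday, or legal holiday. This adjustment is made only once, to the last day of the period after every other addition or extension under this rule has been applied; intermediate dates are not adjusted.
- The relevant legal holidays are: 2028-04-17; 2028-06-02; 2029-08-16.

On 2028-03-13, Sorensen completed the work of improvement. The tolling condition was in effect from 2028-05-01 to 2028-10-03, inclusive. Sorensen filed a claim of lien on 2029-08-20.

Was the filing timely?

No

1 year after 2028-03-13 is March 13, 2029.
From May 1, 2028 through October 3, 2028 inclusive is 156 days; tolling adds 156 days: March 13, 2029 + 156 days = August 16, 2029.
August 16, 2029 is a listed holiday. The next qualifying day is August 17, 2029.
The deadline is August 17, 2029; the filing on August 20, 2029 is after that date.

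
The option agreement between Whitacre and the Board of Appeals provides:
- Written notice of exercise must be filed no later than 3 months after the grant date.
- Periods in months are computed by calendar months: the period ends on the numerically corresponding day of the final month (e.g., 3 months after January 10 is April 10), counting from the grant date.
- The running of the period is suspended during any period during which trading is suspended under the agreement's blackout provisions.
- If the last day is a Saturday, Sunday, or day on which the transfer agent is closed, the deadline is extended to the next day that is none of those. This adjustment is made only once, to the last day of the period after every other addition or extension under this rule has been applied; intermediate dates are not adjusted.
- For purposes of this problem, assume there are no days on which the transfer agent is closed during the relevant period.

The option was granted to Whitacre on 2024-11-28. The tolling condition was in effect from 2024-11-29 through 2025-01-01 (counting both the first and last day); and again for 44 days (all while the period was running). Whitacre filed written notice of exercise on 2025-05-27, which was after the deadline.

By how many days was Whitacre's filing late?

3 months after 2024-11-28 is February 28, 2025.
From November 29, 2024 through January 1, 2025 inclusive is 34 days; tolling adds 34 days: February 28, 2025 + 34 days = April 3, 2025.
Tolling adds 44 days: April 3, 2025 + 44 days = May 17, 2025.
May 17, 2025 is Saturday; May 18, 2025 is Sunday. The next qualifying day is May 19, 2025.
The deadline is May 19, 2025; from May 19, 2025 to May 27, 2025 is 8 days.

8 days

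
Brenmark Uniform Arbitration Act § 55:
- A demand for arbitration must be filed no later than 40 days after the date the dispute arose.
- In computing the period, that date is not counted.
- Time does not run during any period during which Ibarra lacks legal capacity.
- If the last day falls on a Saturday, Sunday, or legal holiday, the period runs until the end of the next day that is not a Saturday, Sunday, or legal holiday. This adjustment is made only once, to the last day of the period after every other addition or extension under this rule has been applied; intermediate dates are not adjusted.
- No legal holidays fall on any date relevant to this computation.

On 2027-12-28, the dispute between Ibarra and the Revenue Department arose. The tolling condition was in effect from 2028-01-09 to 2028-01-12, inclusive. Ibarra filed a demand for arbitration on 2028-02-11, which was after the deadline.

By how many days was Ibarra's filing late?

1 day

40 days after 2027-12-28 is February 6, 2028.
From January 9, 2028 through January 12, 2028 inclusive is 4 days; tolling adds 4 days: February 6, 2028 + 4 days = February 10, 2028.
February 10, 2028 is a Thursday and not a legal holiday, so no extension applies.
The deadline is February 10, 2028; from February 10, 2028 to February 11, 2028 is 1 days.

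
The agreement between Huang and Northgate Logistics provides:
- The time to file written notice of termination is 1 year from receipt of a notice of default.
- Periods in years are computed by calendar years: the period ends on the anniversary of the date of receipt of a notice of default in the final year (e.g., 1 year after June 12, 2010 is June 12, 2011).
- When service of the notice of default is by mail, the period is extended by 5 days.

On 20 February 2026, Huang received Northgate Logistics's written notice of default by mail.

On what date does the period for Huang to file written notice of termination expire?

1 year after 20 February 2026 is February 20, 2027.
Service was by mail, adding 5 days: February 20, 2027 + 5 days = February 25, 2027.

February 25, 2027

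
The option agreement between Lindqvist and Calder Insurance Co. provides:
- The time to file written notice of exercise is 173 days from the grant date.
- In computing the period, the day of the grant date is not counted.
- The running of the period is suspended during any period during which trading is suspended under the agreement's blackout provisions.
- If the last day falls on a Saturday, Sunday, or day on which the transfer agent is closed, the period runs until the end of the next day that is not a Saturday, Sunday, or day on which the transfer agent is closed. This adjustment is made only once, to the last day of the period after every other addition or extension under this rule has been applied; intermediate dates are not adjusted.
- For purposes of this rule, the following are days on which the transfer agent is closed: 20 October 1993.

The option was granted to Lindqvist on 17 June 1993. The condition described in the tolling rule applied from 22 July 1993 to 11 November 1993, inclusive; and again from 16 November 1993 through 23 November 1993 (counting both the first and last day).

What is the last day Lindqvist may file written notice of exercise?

April 7, 1994

173 days after 17 June 1993 is December 7, 1993.
From July 22, 1993 through November 11, 1993 inclusive is 113 days; tolling adds 113 days: December 7, 1993 + 113 days = March 30, 1994.
From November 16, 1993 through November 23, 1993 inclusive is 8 days; tolling adds 8 days: March 30, 1994 + 8 days = April 7, 1994.
April 7, 1994 is a Thursday and not a day on which the transfer agent is closed, so no extension applies.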